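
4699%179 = 45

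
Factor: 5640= 2^3* 3^1*5^1*47^1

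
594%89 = 60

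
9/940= 9/940 = 0.01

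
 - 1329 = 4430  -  5759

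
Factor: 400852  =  2^2*100213^1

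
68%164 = 68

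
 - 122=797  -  919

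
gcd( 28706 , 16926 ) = 62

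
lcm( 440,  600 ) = 6600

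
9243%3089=3065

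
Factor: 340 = 2^2*5^1*17^1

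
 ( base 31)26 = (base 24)2k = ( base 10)68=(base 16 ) 44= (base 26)2G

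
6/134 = 3/67 = 0.04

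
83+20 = 103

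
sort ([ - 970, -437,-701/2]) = [ -970,-437,-701/2]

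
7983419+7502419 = 15485838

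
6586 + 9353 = 15939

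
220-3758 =-3538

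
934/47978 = 467/23989 = 0.02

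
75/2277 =25/759=0.03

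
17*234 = 3978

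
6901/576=6901/576 = 11.98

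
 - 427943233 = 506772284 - 934715517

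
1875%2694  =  1875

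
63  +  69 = 132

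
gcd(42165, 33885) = 45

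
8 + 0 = 8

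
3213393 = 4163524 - 950131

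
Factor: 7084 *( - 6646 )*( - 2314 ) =108943730896  =  2^4*7^1*11^1*13^1*23^1*89^1*3323^1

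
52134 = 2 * 26067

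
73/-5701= - 1 +5628/5701 = - 0.01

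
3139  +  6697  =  9836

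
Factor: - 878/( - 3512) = 2^( - 2) = 1/4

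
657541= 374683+282858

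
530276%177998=174280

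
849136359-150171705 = 698964654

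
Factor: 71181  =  3^2*11^1*719^1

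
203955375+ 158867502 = 362822877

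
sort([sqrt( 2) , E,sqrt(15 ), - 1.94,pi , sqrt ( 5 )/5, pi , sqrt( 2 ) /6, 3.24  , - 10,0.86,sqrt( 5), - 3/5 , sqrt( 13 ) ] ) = [ - 10 , -1.94 , - 3/5 , sqrt(2 ) /6, sqrt( 5 ) /5, 0.86,sqrt(2 ), sqrt(5), E,pi, pi , 3.24, sqrt( 13),sqrt( 15) ]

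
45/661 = 45/661  =  0.07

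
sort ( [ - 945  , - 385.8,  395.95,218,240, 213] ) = [ - 945, - 385.8,213,218,  240, 395.95] 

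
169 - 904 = -735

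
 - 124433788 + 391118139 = 266684351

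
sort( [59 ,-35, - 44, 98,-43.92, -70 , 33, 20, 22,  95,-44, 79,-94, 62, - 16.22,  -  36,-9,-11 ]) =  [ - 94,-70, - 44,-44, -43.92, - 36, - 35 , - 16.22,  -  11 ,-9,  20,  22, 33, 59,62,  79 , 95,  98 ] 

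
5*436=2180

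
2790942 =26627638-23836696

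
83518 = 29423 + 54095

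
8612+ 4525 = 13137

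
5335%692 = 491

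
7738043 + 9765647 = 17503690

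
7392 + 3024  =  10416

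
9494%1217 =975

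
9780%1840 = 580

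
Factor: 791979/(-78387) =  - 29^( - 1 ) * 293^1 = - 293/29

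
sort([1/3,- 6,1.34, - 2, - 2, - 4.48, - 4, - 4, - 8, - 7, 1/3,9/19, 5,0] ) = [ - 8, - 7, - 6, - 4.48, - 4, -4,  -  2, - 2,0, 1/3, 1/3 , 9/19,1.34, 5] 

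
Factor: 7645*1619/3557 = 12377255/3557  =  5^1 * 11^1*139^1* 1619^1*3557^(-1 )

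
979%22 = 11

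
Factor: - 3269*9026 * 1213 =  - 2^1*7^1*467^1*1213^1*4513^1 = - 35790770722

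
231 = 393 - 162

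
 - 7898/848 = - 10 + 291/424 = - 9.31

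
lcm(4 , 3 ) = 12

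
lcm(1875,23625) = 118125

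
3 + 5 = 8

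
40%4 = 0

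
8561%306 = 299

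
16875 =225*75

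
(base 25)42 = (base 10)102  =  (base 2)1100110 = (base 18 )5c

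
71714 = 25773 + 45941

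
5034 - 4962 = 72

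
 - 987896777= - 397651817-590244960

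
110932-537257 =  - 426325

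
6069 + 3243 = 9312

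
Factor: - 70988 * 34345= -2^2 * 5^1 * 6869^1*17747^1 = - 2438082860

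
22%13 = 9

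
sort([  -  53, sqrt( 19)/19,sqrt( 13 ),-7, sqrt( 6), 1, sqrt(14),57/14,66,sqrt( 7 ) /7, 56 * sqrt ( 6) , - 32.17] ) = [ - 53,-32.17 , - 7,sqrt ( 19) /19,sqrt (7)/7,1,sqrt( 6),sqrt( 13),sqrt(14),57/14,66,56*sqrt(6)]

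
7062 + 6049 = 13111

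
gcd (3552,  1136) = 16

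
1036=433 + 603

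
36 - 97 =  - 61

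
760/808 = 95/101 = 0.94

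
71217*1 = 71217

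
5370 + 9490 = 14860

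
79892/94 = 39946/47  =  849.91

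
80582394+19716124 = 100298518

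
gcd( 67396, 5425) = 7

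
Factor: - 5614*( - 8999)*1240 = 62645278640 = 2^4*5^1 * 7^1 * 31^1*401^1*8999^1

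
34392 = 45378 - 10986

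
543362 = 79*6878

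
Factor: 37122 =2^1*  3^1 * 23^1 *269^1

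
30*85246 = 2557380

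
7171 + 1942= 9113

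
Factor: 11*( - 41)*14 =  - 2^1*7^1 * 11^1 * 41^1 = -  6314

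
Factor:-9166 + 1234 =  - 2^2*3^1*661^1=- 7932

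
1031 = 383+648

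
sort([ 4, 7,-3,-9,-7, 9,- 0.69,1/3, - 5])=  [-9, - 7,-5,-3, - 0.69, 1/3, 4, 7, 9 ] 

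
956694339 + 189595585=1146289924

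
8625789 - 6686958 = 1938831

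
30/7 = 30/7= 4.29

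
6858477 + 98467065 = 105325542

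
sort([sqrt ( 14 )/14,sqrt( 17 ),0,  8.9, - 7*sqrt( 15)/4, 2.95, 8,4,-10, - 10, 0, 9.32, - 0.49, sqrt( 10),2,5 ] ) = [ - 10, - 10, - 7 * sqrt( 15 )/4, - 0.49, 0, 0, sqrt(14 ) /14,2, 2.95,sqrt( 10 ), 4, sqrt( 17 )  ,  5, 8, 8.9,9.32 ]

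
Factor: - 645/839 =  - 3^1*5^1*43^1 *839^ ( - 1 )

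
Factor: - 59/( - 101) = 59^1*101^( - 1)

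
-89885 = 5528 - 95413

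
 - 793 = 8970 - 9763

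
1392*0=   0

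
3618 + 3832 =7450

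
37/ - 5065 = - 37/5065=- 0.01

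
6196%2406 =1384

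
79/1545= 79/1545 =0.05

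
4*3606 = 14424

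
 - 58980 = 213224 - 272204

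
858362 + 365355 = 1223717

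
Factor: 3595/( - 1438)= - 5/2 = -  2^( - 1)*5^1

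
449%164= 121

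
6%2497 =6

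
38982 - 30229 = 8753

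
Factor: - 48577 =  - 31^1* 1567^1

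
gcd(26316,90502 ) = 2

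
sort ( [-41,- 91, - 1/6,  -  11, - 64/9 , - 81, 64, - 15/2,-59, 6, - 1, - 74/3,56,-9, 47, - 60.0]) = [  -  91 , - 81, - 60.0, - 59, - 41,-74/3, - 11 , -9, - 15/2, - 64/9, - 1,-1/6, 6,47, 56, 64]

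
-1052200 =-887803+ - 164397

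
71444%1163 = 501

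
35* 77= 2695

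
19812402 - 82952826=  - 63140424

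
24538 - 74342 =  - 49804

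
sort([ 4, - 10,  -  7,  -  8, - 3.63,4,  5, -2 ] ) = [ - 10, - 8, - 7, - 3.63,-2, 4,4, 5 ] 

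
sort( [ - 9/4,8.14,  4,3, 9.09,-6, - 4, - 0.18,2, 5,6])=[ - 6, - 4, - 9/4,-0.18,2,3, 4,5,6,8.14,  9.09]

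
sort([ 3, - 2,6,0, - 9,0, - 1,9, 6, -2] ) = [-9  , - 2, - 2, - 1, 0, 0,3, 6 , 6,9]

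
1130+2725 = 3855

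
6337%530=507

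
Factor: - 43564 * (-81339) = 3543452196 = 2^2 * 3^1 * 19^1*1427^1*10891^1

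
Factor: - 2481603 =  - 3^1*109^1*7589^1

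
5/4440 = 1/888 = 0.00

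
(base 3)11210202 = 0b110110101111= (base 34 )311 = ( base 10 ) 3503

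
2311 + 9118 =11429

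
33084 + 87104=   120188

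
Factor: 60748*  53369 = 3242060012 = 2^2*83^1 * 643^1*15187^1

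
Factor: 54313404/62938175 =2^2 * 3^1*5^( - 2)*29^1*97^1*113^( - 1 )*1609^1*22279^( - 1) 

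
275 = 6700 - 6425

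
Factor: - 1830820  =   - 2^2*5^1*  91541^1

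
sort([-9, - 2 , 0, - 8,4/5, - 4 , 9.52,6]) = [ - 9,-8,  -  4,-2,0,4/5, 6, 9.52] 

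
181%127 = 54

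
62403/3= 20801 =20801.00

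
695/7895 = 139/1579 = 0.09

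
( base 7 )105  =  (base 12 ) 46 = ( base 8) 66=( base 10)54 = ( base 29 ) 1P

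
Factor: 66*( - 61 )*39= - 157014 = - 2^1*3^2*11^1*13^1 * 61^1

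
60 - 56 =4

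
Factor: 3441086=2^1* 11^1 * 71^1*2203^1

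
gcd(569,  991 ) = 1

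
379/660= 379/660 = 0.57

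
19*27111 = 515109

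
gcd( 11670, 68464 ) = 778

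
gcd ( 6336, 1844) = 4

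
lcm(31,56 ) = 1736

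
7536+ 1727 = 9263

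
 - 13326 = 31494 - 44820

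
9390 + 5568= 14958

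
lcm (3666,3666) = 3666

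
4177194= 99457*42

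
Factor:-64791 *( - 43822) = 2839271202  =  2^1*3^2*23^1*313^1*21911^1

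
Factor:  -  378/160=- 2^(- 4 ) * 3^3*5^(-1 )*7^1 = -189/80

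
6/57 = 2/19 = 0.11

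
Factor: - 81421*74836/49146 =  - 3046610978/24573=- 2^1*3^( - 1)*53^1*353^1*8191^ ( - 1)*81421^1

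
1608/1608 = 1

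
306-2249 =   -  1943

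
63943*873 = 55822239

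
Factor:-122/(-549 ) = 2/9 = 2^1*3^( - 2)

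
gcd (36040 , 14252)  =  4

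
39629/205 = 39629/205 = 193.31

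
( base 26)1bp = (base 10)987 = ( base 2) 1111011011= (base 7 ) 2610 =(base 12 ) 6A3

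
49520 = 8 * 6190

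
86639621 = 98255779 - 11616158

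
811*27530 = 22326830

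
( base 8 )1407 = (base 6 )3331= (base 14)3d5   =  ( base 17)2BA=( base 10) 775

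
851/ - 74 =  - 12  +  1/2 = - 11.50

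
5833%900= 433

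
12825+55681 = 68506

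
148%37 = 0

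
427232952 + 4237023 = 431469975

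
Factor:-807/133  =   - 3^1*7^ ( - 1)*19^( - 1) * 269^1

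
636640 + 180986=817626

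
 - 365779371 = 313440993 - 679220364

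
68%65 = 3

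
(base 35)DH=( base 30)FM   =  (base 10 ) 472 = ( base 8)730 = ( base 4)13120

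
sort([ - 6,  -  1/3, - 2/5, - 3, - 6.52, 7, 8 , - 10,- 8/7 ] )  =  [ - 10, - 6.52,  -  6,- 3, - 8/7, - 2/5,- 1/3,7,8]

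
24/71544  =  1/2981 = 0.00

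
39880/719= 55+335/719 = 55.47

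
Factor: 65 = 5^1*13^1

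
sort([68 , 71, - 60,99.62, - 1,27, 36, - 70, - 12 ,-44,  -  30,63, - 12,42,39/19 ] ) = [ - 70, - 60, - 44,  -  30, - 12, - 12, - 1, 39/19, 27, 36,42 , 63, 68, 71, 99.62]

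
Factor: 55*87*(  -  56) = -267960= - 2^3*3^1*5^1*7^1*11^1*29^1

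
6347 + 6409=12756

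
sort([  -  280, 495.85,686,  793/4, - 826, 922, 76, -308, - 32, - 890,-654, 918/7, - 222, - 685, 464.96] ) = [-890 , - 826, - 685, - 654, - 308, - 280,  -  222,-32, 76, 918/7, 793/4, 464.96,495.85,686,922 ] 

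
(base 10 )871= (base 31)s3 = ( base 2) 1101100111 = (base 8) 1547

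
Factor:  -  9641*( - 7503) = 72336423 = 3^1 * 31^1  *  41^1 * 61^1*311^1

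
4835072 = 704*6868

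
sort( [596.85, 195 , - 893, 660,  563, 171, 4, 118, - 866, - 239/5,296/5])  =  [ - 893 , - 866, - 239/5,4,296/5, 118,  171,195, 563,  596.85, 660] 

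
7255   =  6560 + 695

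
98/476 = 7/34 = 0.21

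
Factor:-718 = -2^1*359^1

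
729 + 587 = 1316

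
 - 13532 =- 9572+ - 3960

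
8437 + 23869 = 32306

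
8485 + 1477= 9962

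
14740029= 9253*1593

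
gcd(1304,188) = 4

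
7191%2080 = 951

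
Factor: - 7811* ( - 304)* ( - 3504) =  -8320402176=- 2^8 * 3^1*19^1*73^2*  107^1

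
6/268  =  3/134 = 0.02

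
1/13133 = 1/13133 = 0.00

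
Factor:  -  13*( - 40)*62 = 2^4*5^1*13^1*31^1  =  32240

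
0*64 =0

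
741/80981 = 741/80981=0.01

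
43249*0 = 0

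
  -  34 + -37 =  - 71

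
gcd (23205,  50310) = 195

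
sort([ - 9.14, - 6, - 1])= [ - 9.14,-6 ,-1]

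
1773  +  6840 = 8613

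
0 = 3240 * 0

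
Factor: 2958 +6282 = 2^3*3^1*5^1* 7^1*11^1 = 9240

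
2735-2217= 518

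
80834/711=113 + 491/711  =  113.69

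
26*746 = 19396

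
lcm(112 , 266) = 2128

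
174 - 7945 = - 7771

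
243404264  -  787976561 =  - 544572297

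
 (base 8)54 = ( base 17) 2a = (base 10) 44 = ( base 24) 1K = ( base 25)1j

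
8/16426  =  4/8213  =  0.00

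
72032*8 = 576256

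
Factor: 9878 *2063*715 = 14570494510 = 2^1*5^1*11^2*13^1 *449^1*2063^1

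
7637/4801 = 1 + 2836/4801  =  1.59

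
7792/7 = 7792/7 = 1113.14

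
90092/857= 105 + 107/857 = 105.12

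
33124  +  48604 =81728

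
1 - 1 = 0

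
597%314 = 283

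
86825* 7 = 607775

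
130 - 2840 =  - 2710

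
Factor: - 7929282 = -2^1*3^1*173^1*7639^1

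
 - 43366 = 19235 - 62601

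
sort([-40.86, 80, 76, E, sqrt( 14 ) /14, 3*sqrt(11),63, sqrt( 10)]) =[ - 40.86, sqrt ( 14 ) /14,E , sqrt (10 ),3 * sqrt(11 ) , 63, 76, 80 ] 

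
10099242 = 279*36198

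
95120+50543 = 145663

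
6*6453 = 38718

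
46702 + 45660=92362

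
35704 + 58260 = 93964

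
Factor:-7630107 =  -  3^1 * 83^1* 30643^1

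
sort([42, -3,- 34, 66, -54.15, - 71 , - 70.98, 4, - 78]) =[-78, - 71, - 70.98, - 54.15 ,-34, - 3, 4, 42 , 66]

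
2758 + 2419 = 5177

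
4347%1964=419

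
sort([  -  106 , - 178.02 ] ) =[ -178.02, - 106] 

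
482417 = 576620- 94203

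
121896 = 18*6772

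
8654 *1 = 8654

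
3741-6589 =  - 2848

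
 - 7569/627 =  - 13  +  194/209 = -  12.07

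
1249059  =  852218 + 396841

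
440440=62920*7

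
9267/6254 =9267/6254= 1.48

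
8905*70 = 623350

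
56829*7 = 397803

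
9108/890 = 4554/445=10.23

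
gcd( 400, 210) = 10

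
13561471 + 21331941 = 34893412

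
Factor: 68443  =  68443^1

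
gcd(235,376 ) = 47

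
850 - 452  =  398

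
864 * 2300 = 1987200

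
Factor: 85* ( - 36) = - 3060 = - 2^2*3^2*5^1*17^1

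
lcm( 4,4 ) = 4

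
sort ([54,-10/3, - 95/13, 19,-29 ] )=[-29, - 95/13, - 10/3,19,54]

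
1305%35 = 10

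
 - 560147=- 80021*7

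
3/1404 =1/468 = 0.00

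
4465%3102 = 1363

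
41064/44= 933 + 3/11 = 933.27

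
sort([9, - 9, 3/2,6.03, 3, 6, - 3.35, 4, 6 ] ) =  [ - 9, - 3.35, 3/2,3,  4,6, 6,  6.03, 9] 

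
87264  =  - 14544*( - 6)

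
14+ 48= 62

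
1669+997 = 2666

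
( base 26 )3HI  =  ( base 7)10153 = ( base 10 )2488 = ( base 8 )4670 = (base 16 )9B8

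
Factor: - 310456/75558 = -604/147 = - 2^2*3^( - 1 )*7^ (  -  2)*151^1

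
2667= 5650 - 2983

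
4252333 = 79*53827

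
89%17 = 4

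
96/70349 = 96/70349 = 0.00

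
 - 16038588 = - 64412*249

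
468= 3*156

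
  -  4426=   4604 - 9030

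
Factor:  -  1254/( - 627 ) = 2= 2^1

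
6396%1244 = 176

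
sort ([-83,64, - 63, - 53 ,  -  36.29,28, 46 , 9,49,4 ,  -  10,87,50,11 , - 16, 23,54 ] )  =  [ -83, - 63,-53, - 36.29, - 16, - 10,4,9,11,23,28,46,  49,50,54,64, 87]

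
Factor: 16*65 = 1040 = 2^4*5^1*13^1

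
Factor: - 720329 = - 41^1  *  17569^1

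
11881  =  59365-47484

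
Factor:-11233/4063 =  - 47/17= - 17^( - 1) * 47^1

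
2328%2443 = 2328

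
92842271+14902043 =107744314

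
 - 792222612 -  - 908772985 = 116550373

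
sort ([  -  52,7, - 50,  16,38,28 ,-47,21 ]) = [ - 52, - 50, -47,  7,16, 21,28,38]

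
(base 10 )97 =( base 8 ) 141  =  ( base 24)41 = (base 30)37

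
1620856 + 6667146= 8288002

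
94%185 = 94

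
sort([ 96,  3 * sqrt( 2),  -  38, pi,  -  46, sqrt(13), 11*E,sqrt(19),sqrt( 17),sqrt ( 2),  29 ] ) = [-46,-38,sqrt(2)  ,  pi,  sqrt(13),sqrt( 17),  3*sqrt ( 2 ), sqrt(19),29,  11*E, 96 ] 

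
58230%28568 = 1094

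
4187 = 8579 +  - 4392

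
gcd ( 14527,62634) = 73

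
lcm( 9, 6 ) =18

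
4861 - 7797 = -2936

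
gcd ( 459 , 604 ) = 1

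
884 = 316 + 568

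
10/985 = 2/197 = 0.01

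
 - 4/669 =-1 + 665/669= - 0.01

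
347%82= 19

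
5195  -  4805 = 390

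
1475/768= 1 + 707/768 = 1.92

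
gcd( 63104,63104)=63104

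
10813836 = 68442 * 158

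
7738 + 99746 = 107484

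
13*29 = 377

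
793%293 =207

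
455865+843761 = 1299626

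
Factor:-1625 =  - 5^3*13^1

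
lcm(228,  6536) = 19608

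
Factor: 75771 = 3^2*8419^1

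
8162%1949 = 366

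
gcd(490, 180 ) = 10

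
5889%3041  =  2848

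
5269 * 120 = 632280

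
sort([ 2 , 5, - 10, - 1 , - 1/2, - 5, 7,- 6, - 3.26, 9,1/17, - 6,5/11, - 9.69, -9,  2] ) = [ - 10,  -  9.69, - 9, - 6, - 6, - 5 , -3.26, - 1, - 1/2,1/17 , 5/11, 2, 2 , 5, 7, 9 ]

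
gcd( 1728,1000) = 8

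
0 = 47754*0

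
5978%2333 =1312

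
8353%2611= 520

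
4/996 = 1/249 = 0.00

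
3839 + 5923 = 9762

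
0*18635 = 0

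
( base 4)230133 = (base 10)2847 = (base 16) B1F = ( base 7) 11205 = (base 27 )3oc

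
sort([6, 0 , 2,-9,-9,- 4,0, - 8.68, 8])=[ - 9, - 9, - 8.68, - 4,0,0,2 , 6 , 8]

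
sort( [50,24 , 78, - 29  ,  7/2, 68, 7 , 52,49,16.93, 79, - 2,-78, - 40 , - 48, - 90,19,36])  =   [ - 90,-78, - 48, - 40, -29 , - 2, 7/2,  7, 16.93, 19 , 24,36, 49,50,52, 68,78,79]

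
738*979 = 722502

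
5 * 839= 4195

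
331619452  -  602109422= - 270489970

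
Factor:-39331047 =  - 3^1*7^1*17^1*29^2 * 131^1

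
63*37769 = 2379447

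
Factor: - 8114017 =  - 643^1*12619^1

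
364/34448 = 91/8612 = 0.01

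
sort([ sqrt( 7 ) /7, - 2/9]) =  [ - 2/9,sqrt( 7) /7 ]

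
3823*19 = 72637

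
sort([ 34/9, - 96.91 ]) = [ - 96.91,34/9]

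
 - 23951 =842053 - 866004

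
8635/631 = 8635/631 = 13.68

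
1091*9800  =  10691800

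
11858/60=5929/30 = 197.63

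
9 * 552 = 4968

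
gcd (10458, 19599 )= 3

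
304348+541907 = 846255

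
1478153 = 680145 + 798008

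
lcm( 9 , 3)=9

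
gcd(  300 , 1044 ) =12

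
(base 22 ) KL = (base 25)ib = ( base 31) er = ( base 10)461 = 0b111001101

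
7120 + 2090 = 9210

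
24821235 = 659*37665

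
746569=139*5371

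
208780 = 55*3796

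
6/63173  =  6/63173 = 0.00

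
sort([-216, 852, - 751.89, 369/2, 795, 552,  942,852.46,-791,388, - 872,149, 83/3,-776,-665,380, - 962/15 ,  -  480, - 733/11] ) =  [ - 872, - 791 , - 776,-751.89, - 665, - 480, - 216, - 733/11,-962/15, 83/3,  149,  369/2, 380,388, 552,795, 852, 852.46 , 942]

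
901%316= 269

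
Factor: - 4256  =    -  2^5 * 7^1*19^1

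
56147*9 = 505323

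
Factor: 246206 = 2^1* 257^1  *  479^1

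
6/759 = 2/253  =  0.01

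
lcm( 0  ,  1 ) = 0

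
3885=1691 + 2194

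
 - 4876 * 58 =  - 282808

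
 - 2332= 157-2489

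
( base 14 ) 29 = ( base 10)37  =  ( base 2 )100101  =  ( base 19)1I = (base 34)13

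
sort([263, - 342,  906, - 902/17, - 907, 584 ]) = [ - 907, - 342,-902/17 , 263,584, 906 ] 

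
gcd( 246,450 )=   6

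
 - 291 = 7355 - 7646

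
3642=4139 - 497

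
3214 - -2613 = 5827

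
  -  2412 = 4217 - 6629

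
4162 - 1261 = 2901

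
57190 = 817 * 70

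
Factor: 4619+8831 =2^1 *5^2*269^1 =13450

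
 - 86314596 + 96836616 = 10522020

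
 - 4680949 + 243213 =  - 4437736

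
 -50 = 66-116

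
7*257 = 1799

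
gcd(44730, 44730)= 44730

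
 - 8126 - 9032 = - 17158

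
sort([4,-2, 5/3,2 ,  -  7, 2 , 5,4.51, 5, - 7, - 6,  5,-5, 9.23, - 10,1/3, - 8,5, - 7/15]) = [ -10, - 8, - 7,- 7, - 6, - 5,  -  2, - 7/15, 1/3,  5/3,2, 2,  4,4.51, 5, 5, 5, 5, 9.23 ] 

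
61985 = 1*61985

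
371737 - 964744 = -593007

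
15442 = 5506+9936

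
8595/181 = 8595/181 = 47.49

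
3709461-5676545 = - 1967084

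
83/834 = 83/834 =0.10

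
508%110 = 68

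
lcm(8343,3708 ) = 33372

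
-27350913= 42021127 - 69372040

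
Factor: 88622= 2^1*73^1*607^1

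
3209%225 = 59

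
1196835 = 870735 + 326100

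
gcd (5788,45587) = 1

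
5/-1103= - 1 + 1098/1103 = - 0.00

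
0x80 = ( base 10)128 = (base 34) 3Q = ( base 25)53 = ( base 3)11202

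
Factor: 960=2^6*3^1*5^1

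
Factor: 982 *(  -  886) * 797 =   -  2^2*443^1*491^1*797^1 = - 693431444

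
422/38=11+2/19 = 11.11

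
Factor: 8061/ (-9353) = - 3^1*47^( - 1 )*199^( - 1 )*2687^1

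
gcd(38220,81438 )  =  294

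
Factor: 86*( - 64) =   -  2^7 *43^1=- 5504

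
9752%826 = 666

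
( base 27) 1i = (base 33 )1C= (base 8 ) 55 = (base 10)45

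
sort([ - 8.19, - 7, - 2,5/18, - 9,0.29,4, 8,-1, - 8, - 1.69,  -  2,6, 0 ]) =[-9, - 8.19, - 8, - 7, - 2,-2, - 1.69, - 1,0,5/18,0.29, 4,6 , 8 ] 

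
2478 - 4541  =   - 2063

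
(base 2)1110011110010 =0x1cf2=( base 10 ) 7410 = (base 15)22e0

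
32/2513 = 32/2513 = 0.01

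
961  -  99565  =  -98604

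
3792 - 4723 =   -  931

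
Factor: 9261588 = 2^2*3^1*7^2 * 19^1*829^1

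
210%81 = 48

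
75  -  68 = 7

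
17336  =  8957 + 8379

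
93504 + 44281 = 137785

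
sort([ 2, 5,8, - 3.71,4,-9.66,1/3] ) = [-9.66, -3.71,1/3,2,4,  5,8 ]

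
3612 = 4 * 903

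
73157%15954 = 9341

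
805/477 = 805/477 = 1.69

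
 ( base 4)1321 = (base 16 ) 79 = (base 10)121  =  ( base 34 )3j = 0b1111001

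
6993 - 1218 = 5775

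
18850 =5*3770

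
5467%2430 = 607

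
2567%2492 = 75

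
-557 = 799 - 1356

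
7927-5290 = 2637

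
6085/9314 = 6085/9314 = 0.65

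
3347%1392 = 563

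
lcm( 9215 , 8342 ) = 792490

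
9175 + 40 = 9215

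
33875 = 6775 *5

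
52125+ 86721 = 138846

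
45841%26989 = 18852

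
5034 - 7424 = -2390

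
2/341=2/341=0.01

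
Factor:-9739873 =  - 11^1*13^1* 68111^1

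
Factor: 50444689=2273^1*22193^1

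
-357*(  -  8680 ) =3098760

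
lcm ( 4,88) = 88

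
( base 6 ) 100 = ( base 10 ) 36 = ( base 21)1f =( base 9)40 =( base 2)100100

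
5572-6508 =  - 936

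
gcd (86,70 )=2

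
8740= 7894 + 846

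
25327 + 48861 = 74188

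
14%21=14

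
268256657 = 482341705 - 214085048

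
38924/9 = 38924/9 = 4324.89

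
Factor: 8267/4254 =2^( - 1 )*3^(-1 )*7^1*709^( - 1)*1181^1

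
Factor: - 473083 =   -  13^1 * 151^1 *241^1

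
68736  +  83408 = 152144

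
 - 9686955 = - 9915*977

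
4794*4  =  19176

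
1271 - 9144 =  - 7873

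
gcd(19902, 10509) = 93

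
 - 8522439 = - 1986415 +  - 6536024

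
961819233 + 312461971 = 1274281204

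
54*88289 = 4767606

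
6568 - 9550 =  - 2982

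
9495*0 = 0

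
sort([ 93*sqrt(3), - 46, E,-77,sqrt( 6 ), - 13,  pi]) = [ - 77,- 46 ,  -  13, sqrt( 6), E, pi,93*sqrt(3) ]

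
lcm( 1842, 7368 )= 7368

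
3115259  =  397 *7847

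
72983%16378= 7471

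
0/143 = 0 = 0.00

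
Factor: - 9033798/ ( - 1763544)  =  2^( - 2)*197^(-1)*347^1*373^ ( - 1)*4339^1 = 1505633/293924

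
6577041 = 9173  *717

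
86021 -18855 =67166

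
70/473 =70/473 = 0.15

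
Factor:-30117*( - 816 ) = 2^4*3^2*17^1*10039^1=24575472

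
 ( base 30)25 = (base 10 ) 65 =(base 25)2f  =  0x41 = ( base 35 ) 1u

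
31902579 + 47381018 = 79283597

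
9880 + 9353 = 19233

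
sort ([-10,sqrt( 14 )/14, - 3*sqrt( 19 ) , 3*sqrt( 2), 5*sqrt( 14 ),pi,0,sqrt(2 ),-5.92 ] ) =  [-3 *sqrt( 19 ) ,  -  10, - 5.92,0,sqrt( 14)/14, sqrt(2),  pi, 3*sqrt( 2 ),  5*sqrt( 14) ]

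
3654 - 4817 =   -  1163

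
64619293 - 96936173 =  - 32316880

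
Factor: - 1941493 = - 43^1*163^1 * 277^1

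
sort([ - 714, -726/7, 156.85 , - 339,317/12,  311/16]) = [ - 714, - 339,-726/7 , 311/16, 317/12 , 156.85]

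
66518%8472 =7214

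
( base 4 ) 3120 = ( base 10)216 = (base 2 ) 11011000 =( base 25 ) 8g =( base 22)9I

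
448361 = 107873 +340488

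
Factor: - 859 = -859^1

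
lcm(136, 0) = 0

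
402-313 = 89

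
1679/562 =1679/562 = 2.99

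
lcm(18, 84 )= 252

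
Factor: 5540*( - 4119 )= - 2^2*  3^1*5^1*277^1 * 1373^1 = - 22819260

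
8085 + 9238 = 17323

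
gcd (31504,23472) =16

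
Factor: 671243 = 31^1*59^1* 367^1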